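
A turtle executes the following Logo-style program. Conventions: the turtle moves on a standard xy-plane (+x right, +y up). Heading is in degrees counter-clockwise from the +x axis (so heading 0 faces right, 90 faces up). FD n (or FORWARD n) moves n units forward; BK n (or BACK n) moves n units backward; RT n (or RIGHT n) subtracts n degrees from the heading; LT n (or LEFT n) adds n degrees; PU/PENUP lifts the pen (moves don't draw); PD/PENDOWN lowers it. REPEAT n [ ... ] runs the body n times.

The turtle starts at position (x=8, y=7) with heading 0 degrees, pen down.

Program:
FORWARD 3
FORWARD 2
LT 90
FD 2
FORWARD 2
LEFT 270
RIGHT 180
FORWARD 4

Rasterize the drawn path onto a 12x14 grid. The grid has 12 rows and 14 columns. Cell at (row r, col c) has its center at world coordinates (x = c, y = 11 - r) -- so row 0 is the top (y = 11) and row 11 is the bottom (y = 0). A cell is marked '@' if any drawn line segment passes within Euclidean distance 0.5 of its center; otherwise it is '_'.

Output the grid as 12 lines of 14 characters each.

Answer: _________@@@@@
_____________@
_____________@
_____________@
________@@@@@@
______________
______________
______________
______________
______________
______________
______________

Derivation:
Segment 0: (8,7) -> (11,7)
Segment 1: (11,7) -> (13,7)
Segment 2: (13,7) -> (13,9)
Segment 3: (13,9) -> (13,11)
Segment 4: (13,11) -> (9,11)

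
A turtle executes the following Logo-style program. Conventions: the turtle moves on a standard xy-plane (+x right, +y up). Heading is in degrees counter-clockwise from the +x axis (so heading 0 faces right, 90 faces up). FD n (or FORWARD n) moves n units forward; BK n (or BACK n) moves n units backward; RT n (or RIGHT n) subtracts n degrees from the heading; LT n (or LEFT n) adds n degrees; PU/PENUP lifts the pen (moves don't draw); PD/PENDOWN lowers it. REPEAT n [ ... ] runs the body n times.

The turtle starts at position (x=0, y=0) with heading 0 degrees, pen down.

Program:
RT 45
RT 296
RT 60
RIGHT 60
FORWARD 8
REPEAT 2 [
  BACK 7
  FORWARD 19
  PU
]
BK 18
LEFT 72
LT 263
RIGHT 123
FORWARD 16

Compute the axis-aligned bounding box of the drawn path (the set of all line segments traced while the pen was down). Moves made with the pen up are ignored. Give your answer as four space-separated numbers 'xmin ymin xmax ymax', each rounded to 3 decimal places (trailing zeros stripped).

Answer: -3.816 -19.633 0 0

Derivation:
Executing turtle program step by step:
Start: pos=(0,0), heading=0, pen down
RT 45: heading 0 -> 315
RT 296: heading 315 -> 19
RT 60: heading 19 -> 319
RT 60: heading 319 -> 259
FD 8: (0,0) -> (-1.526,-7.853) [heading=259, draw]
REPEAT 2 [
  -- iteration 1/2 --
  BK 7: (-1.526,-7.853) -> (-0.191,-0.982) [heading=259, draw]
  FD 19: (-0.191,-0.982) -> (-3.816,-19.633) [heading=259, draw]
  PU: pen up
  -- iteration 2/2 --
  BK 7: (-3.816,-19.633) -> (-2.481,-12.761) [heading=259, move]
  FD 19: (-2.481,-12.761) -> (-6.106,-31.412) [heading=259, move]
  PU: pen up
]
BK 18: (-6.106,-31.412) -> (-2.671,-13.743) [heading=259, move]
LT 72: heading 259 -> 331
LT 263: heading 331 -> 234
RT 123: heading 234 -> 111
FD 16: (-2.671,-13.743) -> (-8.405,1.195) [heading=111, move]
Final: pos=(-8.405,1.195), heading=111, 3 segment(s) drawn

Segment endpoints: x in {-3.816, -1.526, -0.191, 0}, y in {-19.633, -7.853, -0.982, 0}
xmin=-3.816, ymin=-19.633, xmax=0, ymax=0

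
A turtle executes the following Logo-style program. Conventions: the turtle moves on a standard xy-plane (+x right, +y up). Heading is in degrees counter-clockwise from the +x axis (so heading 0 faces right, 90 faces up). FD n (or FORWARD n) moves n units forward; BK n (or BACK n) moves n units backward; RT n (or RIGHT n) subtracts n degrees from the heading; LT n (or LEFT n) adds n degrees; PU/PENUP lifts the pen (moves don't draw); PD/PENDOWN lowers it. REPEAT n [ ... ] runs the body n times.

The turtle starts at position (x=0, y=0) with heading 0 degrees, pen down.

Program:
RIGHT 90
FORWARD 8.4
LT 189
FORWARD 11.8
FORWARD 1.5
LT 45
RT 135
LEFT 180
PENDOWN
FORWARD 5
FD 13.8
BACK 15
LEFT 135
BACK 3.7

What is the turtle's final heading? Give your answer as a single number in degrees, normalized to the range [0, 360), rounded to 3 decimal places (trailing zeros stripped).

Answer: 324

Derivation:
Executing turtle program step by step:
Start: pos=(0,0), heading=0, pen down
RT 90: heading 0 -> 270
FD 8.4: (0,0) -> (0,-8.4) [heading=270, draw]
LT 189: heading 270 -> 99
FD 11.8: (0,-8.4) -> (-1.846,3.255) [heading=99, draw]
FD 1.5: (-1.846,3.255) -> (-2.081,4.736) [heading=99, draw]
LT 45: heading 99 -> 144
RT 135: heading 144 -> 9
LT 180: heading 9 -> 189
PD: pen down
FD 5: (-2.081,4.736) -> (-7.019,3.954) [heading=189, draw]
FD 13.8: (-7.019,3.954) -> (-20.649,1.795) [heading=189, draw]
BK 15: (-20.649,1.795) -> (-5.834,4.142) [heading=189, draw]
LT 135: heading 189 -> 324
BK 3.7: (-5.834,4.142) -> (-8.827,6.317) [heading=324, draw]
Final: pos=(-8.827,6.317), heading=324, 7 segment(s) drawn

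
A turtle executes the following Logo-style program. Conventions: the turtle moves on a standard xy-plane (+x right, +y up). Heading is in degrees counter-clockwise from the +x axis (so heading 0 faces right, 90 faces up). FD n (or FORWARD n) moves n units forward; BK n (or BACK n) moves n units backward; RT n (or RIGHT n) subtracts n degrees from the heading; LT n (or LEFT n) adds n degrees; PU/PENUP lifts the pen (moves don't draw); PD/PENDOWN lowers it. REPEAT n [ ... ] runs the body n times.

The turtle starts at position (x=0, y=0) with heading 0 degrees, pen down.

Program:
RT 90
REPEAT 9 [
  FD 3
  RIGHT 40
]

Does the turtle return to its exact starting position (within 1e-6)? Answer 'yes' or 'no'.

Executing turtle program step by step:
Start: pos=(0,0), heading=0, pen down
RT 90: heading 0 -> 270
REPEAT 9 [
  -- iteration 1/9 --
  FD 3: (0,0) -> (0,-3) [heading=270, draw]
  RT 40: heading 270 -> 230
  -- iteration 2/9 --
  FD 3: (0,-3) -> (-1.928,-5.298) [heading=230, draw]
  RT 40: heading 230 -> 190
  -- iteration 3/9 --
  FD 3: (-1.928,-5.298) -> (-4.883,-5.819) [heading=190, draw]
  RT 40: heading 190 -> 150
  -- iteration 4/9 --
  FD 3: (-4.883,-5.819) -> (-7.481,-4.319) [heading=150, draw]
  RT 40: heading 150 -> 110
  -- iteration 5/9 --
  FD 3: (-7.481,-4.319) -> (-8.507,-1.5) [heading=110, draw]
  RT 40: heading 110 -> 70
  -- iteration 6/9 --
  FD 3: (-8.507,-1.5) -> (-7.481,1.319) [heading=70, draw]
  RT 40: heading 70 -> 30
  -- iteration 7/9 --
  FD 3: (-7.481,1.319) -> (-4.883,2.819) [heading=30, draw]
  RT 40: heading 30 -> 350
  -- iteration 8/9 --
  FD 3: (-4.883,2.819) -> (-1.928,2.298) [heading=350, draw]
  RT 40: heading 350 -> 310
  -- iteration 9/9 --
  FD 3: (-1.928,2.298) -> (0,0) [heading=310, draw]
  RT 40: heading 310 -> 270
]
Final: pos=(0,0), heading=270, 9 segment(s) drawn

Start position: (0, 0)
Final position: (0, 0)
Distance = 0; < 1e-6 -> CLOSED

Answer: yes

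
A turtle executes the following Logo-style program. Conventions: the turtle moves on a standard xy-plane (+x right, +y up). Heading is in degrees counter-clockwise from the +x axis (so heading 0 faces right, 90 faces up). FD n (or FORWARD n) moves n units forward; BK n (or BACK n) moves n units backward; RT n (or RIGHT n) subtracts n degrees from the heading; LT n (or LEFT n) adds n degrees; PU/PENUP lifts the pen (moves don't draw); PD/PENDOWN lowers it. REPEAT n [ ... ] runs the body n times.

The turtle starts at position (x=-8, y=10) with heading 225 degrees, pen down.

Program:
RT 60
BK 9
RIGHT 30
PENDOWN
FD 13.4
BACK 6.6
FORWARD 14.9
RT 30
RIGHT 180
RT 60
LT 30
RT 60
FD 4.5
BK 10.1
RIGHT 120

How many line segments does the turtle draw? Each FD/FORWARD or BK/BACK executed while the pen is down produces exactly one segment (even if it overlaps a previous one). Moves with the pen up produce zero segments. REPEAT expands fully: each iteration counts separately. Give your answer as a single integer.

Answer: 6

Derivation:
Executing turtle program step by step:
Start: pos=(-8,10), heading=225, pen down
RT 60: heading 225 -> 165
BK 9: (-8,10) -> (0.693,7.671) [heading=165, draw]
RT 30: heading 165 -> 135
PD: pen down
FD 13.4: (0.693,7.671) -> (-8.782,17.146) [heading=135, draw]
BK 6.6: (-8.782,17.146) -> (-4.115,12.479) [heading=135, draw]
FD 14.9: (-4.115,12.479) -> (-14.651,23.015) [heading=135, draw]
RT 30: heading 135 -> 105
RT 180: heading 105 -> 285
RT 60: heading 285 -> 225
LT 30: heading 225 -> 255
RT 60: heading 255 -> 195
FD 4.5: (-14.651,23.015) -> (-18.998,21.85) [heading=195, draw]
BK 10.1: (-18.998,21.85) -> (-9.242,24.464) [heading=195, draw]
RT 120: heading 195 -> 75
Final: pos=(-9.242,24.464), heading=75, 6 segment(s) drawn
Segments drawn: 6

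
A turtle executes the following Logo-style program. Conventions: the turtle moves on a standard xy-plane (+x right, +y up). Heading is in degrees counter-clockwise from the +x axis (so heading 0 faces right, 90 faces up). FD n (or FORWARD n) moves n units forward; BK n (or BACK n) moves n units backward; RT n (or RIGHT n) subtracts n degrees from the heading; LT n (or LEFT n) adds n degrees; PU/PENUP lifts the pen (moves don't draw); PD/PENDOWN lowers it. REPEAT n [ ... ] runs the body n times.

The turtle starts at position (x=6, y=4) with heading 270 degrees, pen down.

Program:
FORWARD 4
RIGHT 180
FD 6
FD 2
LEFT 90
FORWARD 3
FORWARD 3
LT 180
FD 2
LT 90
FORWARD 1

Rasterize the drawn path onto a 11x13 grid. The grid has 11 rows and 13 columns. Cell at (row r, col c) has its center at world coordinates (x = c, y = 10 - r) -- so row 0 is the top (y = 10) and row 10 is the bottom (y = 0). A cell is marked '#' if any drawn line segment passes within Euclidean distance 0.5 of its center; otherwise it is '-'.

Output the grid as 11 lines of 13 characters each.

Answer: -------------
--#----------
#######------
------#------
------#------
------#------
------#------
------#------
------#------
------#------
------#------

Derivation:
Segment 0: (6,4) -> (6,0)
Segment 1: (6,0) -> (6,6)
Segment 2: (6,6) -> (6,8)
Segment 3: (6,8) -> (3,8)
Segment 4: (3,8) -> (-0,8)
Segment 5: (-0,8) -> (2,8)
Segment 6: (2,8) -> (2,9)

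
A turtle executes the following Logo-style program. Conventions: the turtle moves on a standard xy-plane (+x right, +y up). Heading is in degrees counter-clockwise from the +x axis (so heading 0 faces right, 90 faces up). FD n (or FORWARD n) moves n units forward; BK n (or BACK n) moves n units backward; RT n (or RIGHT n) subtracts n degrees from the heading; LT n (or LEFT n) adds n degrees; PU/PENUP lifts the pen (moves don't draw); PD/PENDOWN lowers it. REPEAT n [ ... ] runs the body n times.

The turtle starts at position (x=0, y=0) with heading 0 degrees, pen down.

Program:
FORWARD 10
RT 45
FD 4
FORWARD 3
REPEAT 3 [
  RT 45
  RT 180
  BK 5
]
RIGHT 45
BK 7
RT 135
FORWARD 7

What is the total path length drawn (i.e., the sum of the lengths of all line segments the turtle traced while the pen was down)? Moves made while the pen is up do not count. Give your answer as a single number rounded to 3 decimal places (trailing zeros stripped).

Answer: 46

Derivation:
Executing turtle program step by step:
Start: pos=(0,0), heading=0, pen down
FD 10: (0,0) -> (10,0) [heading=0, draw]
RT 45: heading 0 -> 315
FD 4: (10,0) -> (12.828,-2.828) [heading=315, draw]
FD 3: (12.828,-2.828) -> (14.95,-4.95) [heading=315, draw]
REPEAT 3 [
  -- iteration 1/3 --
  RT 45: heading 315 -> 270
  RT 180: heading 270 -> 90
  BK 5: (14.95,-4.95) -> (14.95,-9.95) [heading=90, draw]
  -- iteration 2/3 --
  RT 45: heading 90 -> 45
  RT 180: heading 45 -> 225
  BK 5: (14.95,-9.95) -> (18.485,-6.414) [heading=225, draw]
  -- iteration 3/3 --
  RT 45: heading 225 -> 180
  RT 180: heading 180 -> 0
  BK 5: (18.485,-6.414) -> (13.485,-6.414) [heading=0, draw]
]
RT 45: heading 0 -> 315
BK 7: (13.485,-6.414) -> (8.536,-1.464) [heading=315, draw]
RT 135: heading 315 -> 180
FD 7: (8.536,-1.464) -> (1.536,-1.464) [heading=180, draw]
Final: pos=(1.536,-1.464), heading=180, 8 segment(s) drawn

Segment lengths:
  seg 1: (0,0) -> (10,0), length = 10
  seg 2: (10,0) -> (12.828,-2.828), length = 4
  seg 3: (12.828,-2.828) -> (14.95,-4.95), length = 3
  seg 4: (14.95,-4.95) -> (14.95,-9.95), length = 5
  seg 5: (14.95,-9.95) -> (18.485,-6.414), length = 5
  seg 6: (18.485,-6.414) -> (13.485,-6.414), length = 5
  seg 7: (13.485,-6.414) -> (8.536,-1.464), length = 7
  seg 8: (8.536,-1.464) -> (1.536,-1.464), length = 7
Total = 46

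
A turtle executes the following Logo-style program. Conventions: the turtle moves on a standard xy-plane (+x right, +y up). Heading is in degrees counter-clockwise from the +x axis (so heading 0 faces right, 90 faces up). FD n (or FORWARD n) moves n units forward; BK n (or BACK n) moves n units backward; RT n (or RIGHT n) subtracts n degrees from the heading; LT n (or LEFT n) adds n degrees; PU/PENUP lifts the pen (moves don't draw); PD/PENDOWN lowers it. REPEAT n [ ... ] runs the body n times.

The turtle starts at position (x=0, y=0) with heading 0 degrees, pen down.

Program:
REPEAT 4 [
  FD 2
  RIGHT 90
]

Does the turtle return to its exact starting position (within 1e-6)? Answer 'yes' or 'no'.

Executing turtle program step by step:
Start: pos=(0,0), heading=0, pen down
REPEAT 4 [
  -- iteration 1/4 --
  FD 2: (0,0) -> (2,0) [heading=0, draw]
  RT 90: heading 0 -> 270
  -- iteration 2/4 --
  FD 2: (2,0) -> (2,-2) [heading=270, draw]
  RT 90: heading 270 -> 180
  -- iteration 3/4 --
  FD 2: (2,-2) -> (0,-2) [heading=180, draw]
  RT 90: heading 180 -> 90
  -- iteration 4/4 --
  FD 2: (0,-2) -> (0,0) [heading=90, draw]
  RT 90: heading 90 -> 0
]
Final: pos=(0,0), heading=0, 4 segment(s) drawn

Start position: (0, 0)
Final position: (0, 0)
Distance = 0; < 1e-6 -> CLOSED

Answer: yes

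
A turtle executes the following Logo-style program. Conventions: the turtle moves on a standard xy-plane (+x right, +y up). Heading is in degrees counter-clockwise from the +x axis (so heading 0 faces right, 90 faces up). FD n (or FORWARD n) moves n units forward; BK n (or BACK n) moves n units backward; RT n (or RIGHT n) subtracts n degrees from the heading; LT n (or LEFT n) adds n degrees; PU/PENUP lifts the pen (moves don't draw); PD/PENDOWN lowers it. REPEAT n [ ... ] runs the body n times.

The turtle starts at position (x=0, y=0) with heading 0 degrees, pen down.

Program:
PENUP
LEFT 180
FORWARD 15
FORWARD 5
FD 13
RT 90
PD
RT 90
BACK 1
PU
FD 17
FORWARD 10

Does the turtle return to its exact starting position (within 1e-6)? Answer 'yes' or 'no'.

Answer: no

Derivation:
Executing turtle program step by step:
Start: pos=(0,0), heading=0, pen down
PU: pen up
LT 180: heading 0 -> 180
FD 15: (0,0) -> (-15,0) [heading=180, move]
FD 5: (-15,0) -> (-20,0) [heading=180, move]
FD 13: (-20,0) -> (-33,0) [heading=180, move]
RT 90: heading 180 -> 90
PD: pen down
RT 90: heading 90 -> 0
BK 1: (-33,0) -> (-34,0) [heading=0, draw]
PU: pen up
FD 17: (-34,0) -> (-17,0) [heading=0, move]
FD 10: (-17,0) -> (-7,0) [heading=0, move]
Final: pos=(-7,0), heading=0, 1 segment(s) drawn

Start position: (0, 0)
Final position: (-7, 0)
Distance = 7; >= 1e-6 -> NOT closed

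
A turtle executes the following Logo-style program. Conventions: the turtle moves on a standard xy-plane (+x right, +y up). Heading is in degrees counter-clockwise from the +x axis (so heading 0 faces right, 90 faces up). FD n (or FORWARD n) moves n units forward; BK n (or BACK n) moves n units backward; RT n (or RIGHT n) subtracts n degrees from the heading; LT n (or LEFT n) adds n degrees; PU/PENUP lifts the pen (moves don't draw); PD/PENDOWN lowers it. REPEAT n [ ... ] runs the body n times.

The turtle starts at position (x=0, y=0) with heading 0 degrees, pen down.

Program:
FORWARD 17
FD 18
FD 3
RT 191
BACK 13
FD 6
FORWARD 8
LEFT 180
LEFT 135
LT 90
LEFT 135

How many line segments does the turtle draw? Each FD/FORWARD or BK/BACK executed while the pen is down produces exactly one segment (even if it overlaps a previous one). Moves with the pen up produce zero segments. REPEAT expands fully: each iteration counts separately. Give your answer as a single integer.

Answer: 6

Derivation:
Executing turtle program step by step:
Start: pos=(0,0), heading=0, pen down
FD 17: (0,0) -> (17,0) [heading=0, draw]
FD 18: (17,0) -> (35,0) [heading=0, draw]
FD 3: (35,0) -> (38,0) [heading=0, draw]
RT 191: heading 0 -> 169
BK 13: (38,0) -> (50.761,-2.481) [heading=169, draw]
FD 6: (50.761,-2.481) -> (44.871,-1.336) [heading=169, draw]
FD 8: (44.871,-1.336) -> (37.018,0.191) [heading=169, draw]
LT 180: heading 169 -> 349
LT 135: heading 349 -> 124
LT 90: heading 124 -> 214
LT 135: heading 214 -> 349
Final: pos=(37.018,0.191), heading=349, 6 segment(s) drawn
Segments drawn: 6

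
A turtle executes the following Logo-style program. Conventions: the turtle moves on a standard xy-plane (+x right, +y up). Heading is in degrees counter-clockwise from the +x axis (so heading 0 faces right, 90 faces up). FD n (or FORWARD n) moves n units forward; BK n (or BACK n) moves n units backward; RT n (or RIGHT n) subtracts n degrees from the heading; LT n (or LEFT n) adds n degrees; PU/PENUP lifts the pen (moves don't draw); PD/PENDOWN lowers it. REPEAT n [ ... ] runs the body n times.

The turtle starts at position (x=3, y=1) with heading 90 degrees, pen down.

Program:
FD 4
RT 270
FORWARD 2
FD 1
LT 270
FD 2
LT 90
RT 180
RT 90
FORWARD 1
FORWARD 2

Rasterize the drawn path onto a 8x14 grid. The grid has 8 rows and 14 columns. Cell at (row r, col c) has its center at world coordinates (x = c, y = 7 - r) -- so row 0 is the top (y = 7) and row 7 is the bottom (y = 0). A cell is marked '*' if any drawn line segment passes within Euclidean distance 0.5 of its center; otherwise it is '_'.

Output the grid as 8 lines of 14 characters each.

Answer: *_____________
*_____________
****__________
*__*__________
___*__________
___*__________
___*__________
______________

Derivation:
Segment 0: (3,1) -> (3,5)
Segment 1: (3,5) -> (1,5)
Segment 2: (1,5) -> (0,5)
Segment 3: (0,5) -> (0,7)
Segment 4: (0,7) -> (0,6)
Segment 5: (0,6) -> (0,4)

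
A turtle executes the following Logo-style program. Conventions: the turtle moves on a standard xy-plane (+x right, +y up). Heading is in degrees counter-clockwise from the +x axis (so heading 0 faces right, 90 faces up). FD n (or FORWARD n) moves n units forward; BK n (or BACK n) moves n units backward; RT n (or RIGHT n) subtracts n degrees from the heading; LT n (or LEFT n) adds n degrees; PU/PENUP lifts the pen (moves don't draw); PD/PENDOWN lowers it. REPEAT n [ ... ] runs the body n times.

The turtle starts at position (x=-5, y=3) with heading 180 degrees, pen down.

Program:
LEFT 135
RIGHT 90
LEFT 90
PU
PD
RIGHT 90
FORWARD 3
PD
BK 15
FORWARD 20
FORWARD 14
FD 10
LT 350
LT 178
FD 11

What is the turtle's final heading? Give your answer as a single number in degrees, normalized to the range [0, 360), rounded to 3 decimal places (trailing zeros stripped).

Executing turtle program step by step:
Start: pos=(-5,3), heading=180, pen down
LT 135: heading 180 -> 315
RT 90: heading 315 -> 225
LT 90: heading 225 -> 315
PU: pen up
PD: pen down
RT 90: heading 315 -> 225
FD 3: (-5,3) -> (-7.121,0.879) [heading=225, draw]
PD: pen down
BK 15: (-7.121,0.879) -> (3.485,11.485) [heading=225, draw]
FD 20: (3.485,11.485) -> (-10.657,-2.657) [heading=225, draw]
FD 14: (-10.657,-2.657) -> (-20.556,-12.556) [heading=225, draw]
FD 10: (-20.556,-12.556) -> (-27.627,-19.627) [heading=225, draw]
LT 350: heading 225 -> 215
LT 178: heading 215 -> 33
FD 11: (-27.627,-19.627) -> (-18.402,-13.636) [heading=33, draw]
Final: pos=(-18.402,-13.636), heading=33, 6 segment(s) drawn

Answer: 33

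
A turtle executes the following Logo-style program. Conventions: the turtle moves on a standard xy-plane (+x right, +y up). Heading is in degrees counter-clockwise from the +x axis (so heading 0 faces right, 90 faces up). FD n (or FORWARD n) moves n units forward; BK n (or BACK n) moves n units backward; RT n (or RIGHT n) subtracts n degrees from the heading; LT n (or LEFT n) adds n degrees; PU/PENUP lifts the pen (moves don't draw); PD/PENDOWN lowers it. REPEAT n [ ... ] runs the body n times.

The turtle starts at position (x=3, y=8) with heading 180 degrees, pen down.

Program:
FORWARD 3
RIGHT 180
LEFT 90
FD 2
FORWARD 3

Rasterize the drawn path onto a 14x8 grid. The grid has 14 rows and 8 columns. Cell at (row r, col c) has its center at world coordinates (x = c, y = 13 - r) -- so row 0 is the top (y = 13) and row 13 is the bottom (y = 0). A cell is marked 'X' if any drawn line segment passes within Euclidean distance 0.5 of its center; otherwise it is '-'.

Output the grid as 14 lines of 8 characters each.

Answer: X-------
X-------
X-------
X-------
X-------
XXXX----
--------
--------
--------
--------
--------
--------
--------
--------

Derivation:
Segment 0: (3,8) -> (0,8)
Segment 1: (0,8) -> (0,10)
Segment 2: (0,10) -> (0,13)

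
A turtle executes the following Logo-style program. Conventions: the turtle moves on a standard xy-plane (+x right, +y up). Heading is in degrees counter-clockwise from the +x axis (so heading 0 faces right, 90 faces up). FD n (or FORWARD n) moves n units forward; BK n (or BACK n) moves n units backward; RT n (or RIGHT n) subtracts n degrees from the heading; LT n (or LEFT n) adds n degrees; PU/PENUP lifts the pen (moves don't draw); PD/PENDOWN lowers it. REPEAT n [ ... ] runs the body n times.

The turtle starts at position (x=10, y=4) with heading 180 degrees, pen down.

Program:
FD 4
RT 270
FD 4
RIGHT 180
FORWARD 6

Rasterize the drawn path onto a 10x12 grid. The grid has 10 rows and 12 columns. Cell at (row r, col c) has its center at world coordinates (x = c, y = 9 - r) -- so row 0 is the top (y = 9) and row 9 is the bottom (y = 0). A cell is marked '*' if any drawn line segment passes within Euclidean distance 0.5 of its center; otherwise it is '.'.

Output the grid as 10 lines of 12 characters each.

Segment 0: (10,4) -> (6,4)
Segment 1: (6,4) -> (6,0)
Segment 2: (6,0) -> (6,6)

Answer: ............
............
............
......*.....
......*.....
......*****.
......*.....
......*.....
......*.....
......*.....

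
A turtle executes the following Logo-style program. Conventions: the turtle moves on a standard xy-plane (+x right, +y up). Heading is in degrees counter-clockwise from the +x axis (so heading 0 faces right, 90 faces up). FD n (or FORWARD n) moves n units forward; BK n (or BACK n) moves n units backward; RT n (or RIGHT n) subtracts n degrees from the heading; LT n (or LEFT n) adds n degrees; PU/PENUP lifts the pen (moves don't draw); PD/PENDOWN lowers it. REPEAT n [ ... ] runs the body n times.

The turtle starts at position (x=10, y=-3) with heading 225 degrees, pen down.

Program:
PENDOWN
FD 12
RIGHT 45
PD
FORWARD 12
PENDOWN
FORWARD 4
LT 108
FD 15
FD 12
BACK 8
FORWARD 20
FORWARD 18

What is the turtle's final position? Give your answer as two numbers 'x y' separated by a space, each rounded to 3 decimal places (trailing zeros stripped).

Executing turtle program step by step:
Start: pos=(10,-3), heading=225, pen down
PD: pen down
FD 12: (10,-3) -> (1.515,-11.485) [heading=225, draw]
RT 45: heading 225 -> 180
PD: pen down
FD 12: (1.515,-11.485) -> (-10.485,-11.485) [heading=180, draw]
PD: pen down
FD 4: (-10.485,-11.485) -> (-14.485,-11.485) [heading=180, draw]
LT 108: heading 180 -> 288
FD 15: (-14.485,-11.485) -> (-9.85,-25.751) [heading=288, draw]
FD 12: (-9.85,-25.751) -> (-6.142,-37.164) [heading=288, draw]
BK 8: (-6.142,-37.164) -> (-8.614,-29.555) [heading=288, draw]
FD 20: (-8.614,-29.555) -> (-2.434,-48.576) [heading=288, draw]
FD 18: (-2.434,-48.576) -> (3.129,-65.696) [heading=288, draw]
Final: pos=(3.129,-65.696), heading=288, 8 segment(s) drawn

Answer: 3.129 -65.696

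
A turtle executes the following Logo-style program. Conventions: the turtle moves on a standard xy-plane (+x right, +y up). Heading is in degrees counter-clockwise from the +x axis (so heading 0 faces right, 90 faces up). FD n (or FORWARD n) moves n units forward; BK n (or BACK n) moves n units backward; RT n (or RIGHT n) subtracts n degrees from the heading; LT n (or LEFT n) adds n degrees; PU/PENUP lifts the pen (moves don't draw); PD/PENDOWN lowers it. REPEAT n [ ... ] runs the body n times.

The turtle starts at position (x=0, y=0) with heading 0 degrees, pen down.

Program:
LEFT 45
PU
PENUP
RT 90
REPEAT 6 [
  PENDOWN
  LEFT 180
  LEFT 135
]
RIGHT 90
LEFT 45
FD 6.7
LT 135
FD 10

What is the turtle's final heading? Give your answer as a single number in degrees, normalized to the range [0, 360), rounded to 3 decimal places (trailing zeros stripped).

Executing turtle program step by step:
Start: pos=(0,0), heading=0, pen down
LT 45: heading 0 -> 45
PU: pen up
PU: pen up
RT 90: heading 45 -> 315
REPEAT 6 [
  -- iteration 1/6 --
  PD: pen down
  LT 180: heading 315 -> 135
  LT 135: heading 135 -> 270
  -- iteration 2/6 --
  PD: pen down
  LT 180: heading 270 -> 90
  LT 135: heading 90 -> 225
  -- iteration 3/6 --
  PD: pen down
  LT 180: heading 225 -> 45
  LT 135: heading 45 -> 180
  -- iteration 4/6 --
  PD: pen down
  LT 180: heading 180 -> 0
  LT 135: heading 0 -> 135
  -- iteration 5/6 --
  PD: pen down
  LT 180: heading 135 -> 315
  LT 135: heading 315 -> 90
  -- iteration 6/6 --
  PD: pen down
  LT 180: heading 90 -> 270
  LT 135: heading 270 -> 45
]
RT 90: heading 45 -> 315
LT 45: heading 315 -> 0
FD 6.7: (0,0) -> (6.7,0) [heading=0, draw]
LT 135: heading 0 -> 135
FD 10: (6.7,0) -> (-0.371,7.071) [heading=135, draw]
Final: pos=(-0.371,7.071), heading=135, 2 segment(s) drawn

Answer: 135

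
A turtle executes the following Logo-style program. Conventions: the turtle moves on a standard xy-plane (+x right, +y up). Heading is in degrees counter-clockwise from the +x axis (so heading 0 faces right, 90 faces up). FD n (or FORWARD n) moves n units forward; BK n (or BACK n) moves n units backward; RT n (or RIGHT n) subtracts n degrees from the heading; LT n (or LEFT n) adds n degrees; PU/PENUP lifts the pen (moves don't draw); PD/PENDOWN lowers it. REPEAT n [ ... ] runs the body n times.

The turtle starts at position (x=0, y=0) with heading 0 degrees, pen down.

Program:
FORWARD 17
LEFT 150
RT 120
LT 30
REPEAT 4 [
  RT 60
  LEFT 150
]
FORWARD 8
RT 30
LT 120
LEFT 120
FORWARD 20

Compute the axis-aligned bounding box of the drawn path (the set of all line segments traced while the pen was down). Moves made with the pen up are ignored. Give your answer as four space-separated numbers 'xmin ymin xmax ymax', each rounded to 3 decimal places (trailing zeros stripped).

Answer: 0 -13.072 21 6.928

Derivation:
Executing turtle program step by step:
Start: pos=(0,0), heading=0, pen down
FD 17: (0,0) -> (17,0) [heading=0, draw]
LT 150: heading 0 -> 150
RT 120: heading 150 -> 30
LT 30: heading 30 -> 60
REPEAT 4 [
  -- iteration 1/4 --
  RT 60: heading 60 -> 0
  LT 150: heading 0 -> 150
  -- iteration 2/4 --
  RT 60: heading 150 -> 90
  LT 150: heading 90 -> 240
  -- iteration 3/4 --
  RT 60: heading 240 -> 180
  LT 150: heading 180 -> 330
  -- iteration 4/4 --
  RT 60: heading 330 -> 270
  LT 150: heading 270 -> 60
]
FD 8: (17,0) -> (21,6.928) [heading=60, draw]
RT 30: heading 60 -> 30
LT 120: heading 30 -> 150
LT 120: heading 150 -> 270
FD 20: (21,6.928) -> (21,-13.072) [heading=270, draw]
Final: pos=(21,-13.072), heading=270, 3 segment(s) drawn

Segment endpoints: x in {0, 17, 21, 21}, y in {-13.072, 0, 6.928}
xmin=0, ymin=-13.072, xmax=21, ymax=6.928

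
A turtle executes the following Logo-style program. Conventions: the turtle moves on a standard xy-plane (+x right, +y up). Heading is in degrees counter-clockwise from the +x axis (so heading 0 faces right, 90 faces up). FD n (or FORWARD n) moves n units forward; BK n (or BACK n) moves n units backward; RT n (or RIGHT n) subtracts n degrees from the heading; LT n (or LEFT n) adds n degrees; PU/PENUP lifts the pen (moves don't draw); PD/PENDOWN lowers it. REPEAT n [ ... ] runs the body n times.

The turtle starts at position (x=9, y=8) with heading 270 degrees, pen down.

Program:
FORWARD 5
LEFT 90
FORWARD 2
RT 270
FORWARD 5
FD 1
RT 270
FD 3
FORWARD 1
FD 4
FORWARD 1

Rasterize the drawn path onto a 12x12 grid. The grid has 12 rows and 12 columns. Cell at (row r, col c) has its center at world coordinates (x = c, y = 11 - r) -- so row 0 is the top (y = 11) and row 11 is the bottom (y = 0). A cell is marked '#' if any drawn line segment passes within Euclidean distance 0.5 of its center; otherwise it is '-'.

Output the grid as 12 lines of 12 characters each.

Answer: ------------
------------
--##########
---------#-#
---------#-#
---------#-#
---------#-#
---------#-#
---------###
------------
------------
------------

Derivation:
Segment 0: (9,8) -> (9,3)
Segment 1: (9,3) -> (11,3)
Segment 2: (11,3) -> (11,8)
Segment 3: (11,8) -> (11,9)
Segment 4: (11,9) -> (8,9)
Segment 5: (8,9) -> (7,9)
Segment 6: (7,9) -> (3,9)
Segment 7: (3,9) -> (2,9)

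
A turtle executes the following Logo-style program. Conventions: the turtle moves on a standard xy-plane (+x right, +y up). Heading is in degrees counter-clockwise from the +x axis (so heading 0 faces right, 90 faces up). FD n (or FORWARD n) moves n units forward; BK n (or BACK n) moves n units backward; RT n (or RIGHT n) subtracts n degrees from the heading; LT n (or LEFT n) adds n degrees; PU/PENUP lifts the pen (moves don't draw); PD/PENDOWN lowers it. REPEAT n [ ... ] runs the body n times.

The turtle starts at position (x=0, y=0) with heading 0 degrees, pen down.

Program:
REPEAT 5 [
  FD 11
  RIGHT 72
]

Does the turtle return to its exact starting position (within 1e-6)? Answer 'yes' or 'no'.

Executing turtle program step by step:
Start: pos=(0,0), heading=0, pen down
REPEAT 5 [
  -- iteration 1/5 --
  FD 11: (0,0) -> (11,0) [heading=0, draw]
  RT 72: heading 0 -> 288
  -- iteration 2/5 --
  FD 11: (11,0) -> (14.399,-10.462) [heading=288, draw]
  RT 72: heading 288 -> 216
  -- iteration 3/5 --
  FD 11: (14.399,-10.462) -> (5.5,-16.927) [heading=216, draw]
  RT 72: heading 216 -> 144
  -- iteration 4/5 --
  FD 11: (5.5,-16.927) -> (-3.399,-10.462) [heading=144, draw]
  RT 72: heading 144 -> 72
  -- iteration 5/5 --
  FD 11: (-3.399,-10.462) -> (0,0) [heading=72, draw]
  RT 72: heading 72 -> 0
]
Final: pos=(0,0), heading=0, 5 segment(s) drawn

Start position: (0, 0)
Final position: (0, 0)
Distance = 0; < 1e-6 -> CLOSED

Answer: yes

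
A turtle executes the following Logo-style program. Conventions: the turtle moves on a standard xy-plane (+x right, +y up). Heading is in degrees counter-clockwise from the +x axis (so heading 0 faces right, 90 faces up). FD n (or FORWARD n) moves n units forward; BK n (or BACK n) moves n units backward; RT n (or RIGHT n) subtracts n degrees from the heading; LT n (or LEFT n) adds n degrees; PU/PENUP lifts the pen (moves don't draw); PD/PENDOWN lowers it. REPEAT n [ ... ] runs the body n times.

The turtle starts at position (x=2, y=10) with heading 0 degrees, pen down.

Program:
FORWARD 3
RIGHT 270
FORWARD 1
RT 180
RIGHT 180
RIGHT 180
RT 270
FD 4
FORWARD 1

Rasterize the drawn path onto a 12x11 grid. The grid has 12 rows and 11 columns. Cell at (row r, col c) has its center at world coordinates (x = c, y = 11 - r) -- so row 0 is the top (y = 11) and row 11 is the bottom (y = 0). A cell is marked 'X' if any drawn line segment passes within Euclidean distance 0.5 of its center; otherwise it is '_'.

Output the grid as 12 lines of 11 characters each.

Segment 0: (2,10) -> (5,10)
Segment 1: (5,10) -> (5,11)
Segment 2: (5,11) -> (9,11)
Segment 3: (9,11) -> (10,11)

Answer: _____XXXXXX
__XXXX_____
___________
___________
___________
___________
___________
___________
___________
___________
___________
___________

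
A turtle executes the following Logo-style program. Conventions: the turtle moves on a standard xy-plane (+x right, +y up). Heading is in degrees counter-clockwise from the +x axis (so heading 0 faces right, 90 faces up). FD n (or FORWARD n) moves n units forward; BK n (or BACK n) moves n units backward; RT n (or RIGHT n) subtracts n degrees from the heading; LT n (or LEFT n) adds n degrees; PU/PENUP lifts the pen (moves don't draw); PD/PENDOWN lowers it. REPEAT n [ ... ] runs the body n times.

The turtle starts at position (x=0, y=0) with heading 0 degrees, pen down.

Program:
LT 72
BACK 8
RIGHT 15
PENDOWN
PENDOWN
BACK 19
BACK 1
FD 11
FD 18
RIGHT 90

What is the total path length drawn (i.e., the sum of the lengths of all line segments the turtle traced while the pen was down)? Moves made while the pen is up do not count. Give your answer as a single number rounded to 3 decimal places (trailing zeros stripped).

Answer: 57

Derivation:
Executing turtle program step by step:
Start: pos=(0,0), heading=0, pen down
LT 72: heading 0 -> 72
BK 8: (0,0) -> (-2.472,-7.608) [heading=72, draw]
RT 15: heading 72 -> 57
PD: pen down
PD: pen down
BK 19: (-2.472,-7.608) -> (-12.82,-23.543) [heading=57, draw]
BK 1: (-12.82,-23.543) -> (-13.365,-24.382) [heading=57, draw]
FD 11: (-13.365,-24.382) -> (-7.374,-15.156) [heading=57, draw]
FD 18: (-7.374,-15.156) -> (2.43,-0.06) [heading=57, draw]
RT 90: heading 57 -> 327
Final: pos=(2.43,-0.06), heading=327, 5 segment(s) drawn

Segment lengths:
  seg 1: (0,0) -> (-2.472,-7.608), length = 8
  seg 2: (-2.472,-7.608) -> (-12.82,-23.543), length = 19
  seg 3: (-12.82,-23.543) -> (-13.365,-24.382), length = 1
  seg 4: (-13.365,-24.382) -> (-7.374,-15.156), length = 11
  seg 5: (-7.374,-15.156) -> (2.43,-0.06), length = 18
Total = 57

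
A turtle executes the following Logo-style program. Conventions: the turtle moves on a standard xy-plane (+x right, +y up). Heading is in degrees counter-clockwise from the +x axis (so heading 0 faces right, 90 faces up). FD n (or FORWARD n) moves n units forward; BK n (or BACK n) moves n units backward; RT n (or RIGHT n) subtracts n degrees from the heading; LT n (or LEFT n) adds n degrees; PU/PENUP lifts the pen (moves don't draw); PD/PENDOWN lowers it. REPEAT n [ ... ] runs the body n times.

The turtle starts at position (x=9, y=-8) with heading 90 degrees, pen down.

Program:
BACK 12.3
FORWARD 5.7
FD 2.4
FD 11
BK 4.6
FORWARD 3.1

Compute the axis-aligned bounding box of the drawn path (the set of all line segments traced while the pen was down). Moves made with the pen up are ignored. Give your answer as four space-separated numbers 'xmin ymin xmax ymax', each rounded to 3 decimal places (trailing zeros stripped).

Executing turtle program step by step:
Start: pos=(9,-8), heading=90, pen down
BK 12.3: (9,-8) -> (9,-20.3) [heading=90, draw]
FD 5.7: (9,-20.3) -> (9,-14.6) [heading=90, draw]
FD 2.4: (9,-14.6) -> (9,-12.2) [heading=90, draw]
FD 11: (9,-12.2) -> (9,-1.2) [heading=90, draw]
BK 4.6: (9,-1.2) -> (9,-5.8) [heading=90, draw]
FD 3.1: (9,-5.8) -> (9,-2.7) [heading=90, draw]
Final: pos=(9,-2.7), heading=90, 6 segment(s) drawn

Segment endpoints: x in {9}, y in {-20.3, -14.6, -12.2, -8, -5.8, -2.7, -1.2}
xmin=9, ymin=-20.3, xmax=9, ymax=-1.2

Answer: 9 -20.3 9 -1.2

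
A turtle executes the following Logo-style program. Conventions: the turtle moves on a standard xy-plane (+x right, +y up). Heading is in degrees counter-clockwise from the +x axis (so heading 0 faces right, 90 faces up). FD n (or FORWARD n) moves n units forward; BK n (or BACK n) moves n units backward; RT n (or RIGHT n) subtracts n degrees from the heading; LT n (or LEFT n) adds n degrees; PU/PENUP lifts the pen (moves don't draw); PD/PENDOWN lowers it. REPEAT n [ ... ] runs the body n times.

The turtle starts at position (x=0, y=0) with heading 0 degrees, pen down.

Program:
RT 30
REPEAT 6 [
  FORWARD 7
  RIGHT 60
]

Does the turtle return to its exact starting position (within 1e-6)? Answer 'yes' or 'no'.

Executing turtle program step by step:
Start: pos=(0,0), heading=0, pen down
RT 30: heading 0 -> 330
REPEAT 6 [
  -- iteration 1/6 --
  FD 7: (0,0) -> (6.062,-3.5) [heading=330, draw]
  RT 60: heading 330 -> 270
  -- iteration 2/6 --
  FD 7: (6.062,-3.5) -> (6.062,-10.5) [heading=270, draw]
  RT 60: heading 270 -> 210
  -- iteration 3/6 --
  FD 7: (6.062,-10.5) -> (0,-14) [heading=210, draw]
  RT 60: heading 210 -> 150
  -- iteration 4/6 --
  FD 7: (0,-14) -> (-6.062,-10.5) [heading=150, draw]
  RT 60: heading 150 -> 90
  -- iteration 5/6 --
  FD 7: (-6.062,-10.5) -> (-6.062,-3.5) [heading=90, draw]
  RT 60: heading 90 -> 30
  -- iteration 6/6 --
  FD 7: (-6.062,-3.5) -> (0,0) [heading=30, draw]
  RT 60: heading 30 -> 330
]
Final: pos=(0,0), heading=330, 6 segment(s) drawn

Start position: (0, 0)
Final position: (0, 0)
Distance = 0; < 1e-6 -> CLOSED

Answer: yes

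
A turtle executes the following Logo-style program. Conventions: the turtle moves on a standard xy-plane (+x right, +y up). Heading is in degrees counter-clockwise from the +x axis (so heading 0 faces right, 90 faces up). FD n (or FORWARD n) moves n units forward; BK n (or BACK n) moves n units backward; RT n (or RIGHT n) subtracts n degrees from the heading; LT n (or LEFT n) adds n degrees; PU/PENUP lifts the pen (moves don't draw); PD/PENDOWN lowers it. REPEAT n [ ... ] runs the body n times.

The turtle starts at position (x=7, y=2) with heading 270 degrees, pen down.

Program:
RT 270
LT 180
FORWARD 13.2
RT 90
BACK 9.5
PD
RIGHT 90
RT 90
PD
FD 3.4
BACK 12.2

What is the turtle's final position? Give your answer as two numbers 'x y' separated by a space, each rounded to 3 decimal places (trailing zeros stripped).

Answer: -6.2 1.3

Derivation:
Executing turtle program step by step:
Start: pos=(7,2), heading=270, pen down
RT 270: heading 270 -> 0
LT 180: heading 0 -> 180
FD 13.2: (7,2) -> (-6.2,2) [heading=180, draw]
RT 90: heading 180 -> 90
BK 9.5: (-6.2,2) -> (-6.2,-7.5) [heading=90, draw]
PD: pen down
RT 90: heading 90 -> 0
RT 90: heading 0 -> 270
PD: pen down
FD 3.4: (-6.2,-7.5) -> (-6.2,-10.9) [heading=270, draw]
BK 12.2: (-6.2,-10.9) -> (-6.2,1.3) [heading=270, draw]
Final: pos=(-6.2,1.3), heading=270, 4 segment(s) drawn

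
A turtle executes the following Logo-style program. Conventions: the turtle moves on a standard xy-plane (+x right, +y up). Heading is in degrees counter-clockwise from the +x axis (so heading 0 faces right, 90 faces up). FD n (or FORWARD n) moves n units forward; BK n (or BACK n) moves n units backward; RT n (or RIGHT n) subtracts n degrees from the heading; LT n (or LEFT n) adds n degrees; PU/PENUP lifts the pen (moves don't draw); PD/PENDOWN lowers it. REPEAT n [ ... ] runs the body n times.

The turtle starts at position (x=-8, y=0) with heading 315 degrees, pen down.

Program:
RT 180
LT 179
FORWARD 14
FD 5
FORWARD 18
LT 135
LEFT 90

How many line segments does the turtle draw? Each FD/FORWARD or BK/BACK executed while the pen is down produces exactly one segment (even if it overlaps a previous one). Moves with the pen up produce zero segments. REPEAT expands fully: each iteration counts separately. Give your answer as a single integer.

Executing turtle program step by step:
Start: pos=(-8,0), heading=315, pen down
RT 180: heading 315 -> 135
LT 179: heading 135 -> 314
FD 14: (-8,0) -> (1.725,-10.071) [heading=314, draw]
FD 5: (1.725,-10.071) -> (5.199,-13.667) [heading=314, draw]
FD 18: (5.199,-13.667) -> (17.702,-26.616) [heading=314, draw]
LT 135: heading 314 -> 89
LT 90: heading 89 -> 179
Final: pos=(17.702,-26.616), heading=179, 3 segment(s) drawn
Segments drawn: 3

Answer: 3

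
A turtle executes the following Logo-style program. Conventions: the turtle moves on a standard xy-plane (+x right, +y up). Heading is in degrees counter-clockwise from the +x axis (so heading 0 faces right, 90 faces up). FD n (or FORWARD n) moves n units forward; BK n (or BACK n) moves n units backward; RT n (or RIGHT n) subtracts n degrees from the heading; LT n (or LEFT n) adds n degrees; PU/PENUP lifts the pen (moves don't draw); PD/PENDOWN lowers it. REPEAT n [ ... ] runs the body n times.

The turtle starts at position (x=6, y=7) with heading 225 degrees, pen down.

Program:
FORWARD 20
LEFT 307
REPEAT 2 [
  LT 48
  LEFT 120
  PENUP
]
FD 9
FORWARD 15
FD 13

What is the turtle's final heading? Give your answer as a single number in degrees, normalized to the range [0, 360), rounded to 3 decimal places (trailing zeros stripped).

Executing turtle program step by step:
Start: pos=(6,7), heading=225, pen down
FD 20: (6,7) -> (-8.142,-7.142) [heading=225, draw]
LT 307: heading 225 -> 172
REPEAT 2 [
  -- iteration 1/2 --
  LT 48: heading 172 -> 220
  LT 120: heading 220 -> 340
  PU: pen up
  -- iteration 2/2 --
  LT 48: heading 340 -> 28
  LT 120: heading 28 -> 148
  PU: pen up
]
FD 9: (-8.142,-7.142) -> (-15.775,-2.373) [heading=148, move]
FD 15: (-15.775,-2.373) -> (-28.495,5.576) [heading=148, move]
FD 13: (-28.495,5.576) -> (-39.52,12.465) [heading=148, move]
Final: pos=(-39.52,12.465), heading=148, 1 segment(s) drawn

Answer: 148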